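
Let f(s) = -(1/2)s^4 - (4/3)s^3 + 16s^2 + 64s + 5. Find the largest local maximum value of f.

911/3

f'(s) = -2s^3 - 4s^2 + 32s + 64 = 0 at s = -4, -2, 4.
Since f''(s) = -6s^2 - 8s + 32, we get f''(-4) = -32 < 0 ⇒ local maximum; f''(-2) = 24 > 0 ⇒ local minimum; f''(4) = -96 < 0 ⇒ local maximum.
So the largest local maximum value is f(4) = 911/3.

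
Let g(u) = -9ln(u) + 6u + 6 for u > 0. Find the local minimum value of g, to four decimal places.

g'(u) = -9/u + 6 = 0 gives u = 3/2.
g''(u) = 9/u², which is positive for u > 0, so this is a local minimum.
g(3/2) = -9·ln(3/2) + 9 + 6 ≈ 11.3508.

11.3508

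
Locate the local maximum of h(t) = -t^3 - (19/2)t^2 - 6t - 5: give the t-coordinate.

Critical points: h'(t) = -3t^2 - 19t - 6 vanishes at t = -6, -1/3.
h''(t) = -6t - 19. h''(-6) = 17 > 0 ⇒ local minimum; h''(-1/3) = -17 < 0 ⇒ local maximum.
The local maximum is h(-1/3) = -217/54.

-1/3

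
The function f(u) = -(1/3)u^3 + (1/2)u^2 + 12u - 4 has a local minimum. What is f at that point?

-53/2

Critical points: f'(u) = -u^2 + u + 12 vanishes at u = -3, 4.
f''(u) = -2u + 1. f''(-3) = 7 > 0 ⇒ local minimum; f''(4) = -7 < 0 ⇒ local maximum.
So the local minimum value is f(-3) = -53/2.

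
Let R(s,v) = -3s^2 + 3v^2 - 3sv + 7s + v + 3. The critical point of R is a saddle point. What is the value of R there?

20/3

∂R/∂s = -6s - 3v + 7 = 0 and ∂R/∂v = -3s + 6v + 1 = 0, so (s, v) = (1, 1/3).
The Hessian has R_{ss} = -6, R_{vv} = 6, R_{sv} = -3, giving D = -45 < 0, so the point is a saddle point.
R(1, 1/3) = 20/3.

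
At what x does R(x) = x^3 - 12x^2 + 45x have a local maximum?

Critical points: R'(x) = 3x^2 - 24x + 45 vanishes at x = 3, 5.
Since R''(x) = 6x - 24, we get R''(3) = -6 < 0 ⇒ local maximum; R''(5) = 6 > 0 ⇒ local minimum.
Thus R has its local maximum at x = 3, with value 54.

3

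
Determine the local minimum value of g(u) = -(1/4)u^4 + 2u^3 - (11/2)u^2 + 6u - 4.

g'(u) = -u^3 + 6u^2 - 11u + 6. Setting g'(u) = 0 gives u ∈ {1, 2, 3}.
Second-derivative test with g''(u) = -3u^2 + 12u - 11: g''(1) = -2 < 0 ⇒ local maximum; g''(2) = 1 > 0 ⇒ local minimum; g''(3) = -2 < 0 ⇒ local maximum.
The local minimum is g(2) = -2.

-2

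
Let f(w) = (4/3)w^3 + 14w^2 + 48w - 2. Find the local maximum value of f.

f'(w) = 4w^2 + 28w + 48. Setting f'(w) = 0 gives w ∈ {-4, -3}.
Second-derivative test with f''(w) = 8w + 28: f''(-4) = -4 < 0 ⇒ local maximum; f''(-3) = 4 > 0 ⇒ local minimum.
Thus f has its local maximum at w = -4, with value -166/3.

-166/3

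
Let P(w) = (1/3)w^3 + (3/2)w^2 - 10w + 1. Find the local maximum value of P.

281/6

P'(w) = w^2 + 3w - 10. Setting P'(w) = 0 gives w ∈ {-5, 2}.
P''(w) = 2w + 3. P''(-5) = -7 < 0 ⇒ local maximum; P''(2) = 7 > 0 ⇒ local minimum.
So the local maximum value is P(-5) = 281/6.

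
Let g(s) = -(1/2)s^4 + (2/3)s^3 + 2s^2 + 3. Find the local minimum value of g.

3

g'(s) = -2s^3 + 2s^2 + 4s. Setting g'(s) = 0 gives s ∈ {-1, 0, 2}.
g''(s) = -6s^2 + 4s + 4. g''(-1) = -6 < 0 ⇒ local maximum; g''(0) = 4 > 0 ⇒ local minimum; g''(2) = -12 < 0 ⇒ local maximum.
So the local minimum value is g(0) = 3.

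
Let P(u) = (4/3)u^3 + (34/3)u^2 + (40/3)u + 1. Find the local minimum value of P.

-263/81

P'(u) = 4u^2 + (68/3)u + 40/3 = 0 at u = -5, -2/3.
P''(u) = 8u + 68/3. P''(-5) = -52/3 < 0 ⇒ local maximum; P''(-2/3) = 52/3 > 0 ⇒ local minimum.
The local minimum is P(-2/3) = -263/81.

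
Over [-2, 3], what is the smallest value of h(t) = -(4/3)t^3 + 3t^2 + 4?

Differentiating, h'(t) = -4t^2 + 6t; which vanishes at t = 0 and t = 3/2.
Compare values at every candidate in [-2, 3]: h(-2) = 80/3, h(0) = 4, h(3/2) = 25/4, h(3) = -5.
So the minimum is h(3) = -5.

-5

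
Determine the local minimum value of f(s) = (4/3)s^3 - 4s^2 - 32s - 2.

-326/3

Critical points: f'(s) = 4s^2 - 8s - 32 vanishes at s = -2, 4.
f''(s) = 8s - 8. f''(-2) = -24 < 0 ⇒ local maximum; f''(4) = 24 > 0 ⇒ local minimum.
Thus f has its local minimum at s = 4, with value -326/3.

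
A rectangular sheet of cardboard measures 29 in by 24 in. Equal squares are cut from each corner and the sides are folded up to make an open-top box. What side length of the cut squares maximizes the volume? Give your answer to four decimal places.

4.3581

With cut size x, the volume is V(x) = x(29 − 2x)(24 − 2x) for 0 < x < 12.
V'(x) = 12x^2 − 212x + 696. Setting V'(x) = 0 gives x ≈ 4.3581 (the root in (0, 12)).
V''(x) = 24x − 212 is negative there, so this is the maximum; V ≈ 1351.0700.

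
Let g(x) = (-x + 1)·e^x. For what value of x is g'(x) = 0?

Differentiating with the product rule gives g'(x) = (-x)·e^x. Since e^x > 0, the only critical point is x = 0.
g''(0) has the same sign as -1 < 0, so this is a local maximum.
g(0) = (1)·e^(0) ≈ 1.0000.

0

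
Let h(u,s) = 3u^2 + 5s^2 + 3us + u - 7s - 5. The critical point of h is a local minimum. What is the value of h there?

-428/51

∂h/∂u = 6u + 3s + 1 = 0 and ∂h/∂s = 3u + 10s - 7 = 0, so (u, s) = (-31/51, 15/17).
The Hessian has h_{uu} = 6, h_{ss} = 10, h_{us} = 3, giving D = 51 > 0 with h_{uu} > 0, so the point is a local minimum.
h(-31/51, 15/17) = -428/51.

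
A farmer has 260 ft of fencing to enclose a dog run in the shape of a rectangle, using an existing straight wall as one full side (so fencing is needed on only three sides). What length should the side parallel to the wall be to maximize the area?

130

Let the sides perpendicular to the wall have length x and the parallel side y, so 2x + y = 260 and the area is A = xy = x(260 − 2x).
A'(x) = 260 − 4x = 0 gives x = 65, and A''(x) = −4 < 0 confirms a maximum.
Then y = 260 − 2·65 = 130 and A = 8450.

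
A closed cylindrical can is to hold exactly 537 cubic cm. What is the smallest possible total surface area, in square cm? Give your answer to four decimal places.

With radius r and height h, πr²h = 537 so h = 537/(πr²), and S(r) = 2πr² + 2πrh = 2πr² + 2·537/r.
S'(r) = 4πr − 2·537/r² = 0 ⇒ r³ = 537/(2π), so r ≈ 4.4049 and h = 2r ≈ 8.8097.
S''(r) = 4π + 4·537/r³ > 0, so this is the minimum; S ≈ 365.7329.

365.7329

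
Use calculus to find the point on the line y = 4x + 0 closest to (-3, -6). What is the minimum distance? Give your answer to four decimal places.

1.4552

Minimize D(x)^2 = (x + 3)^2 + (4x + 6)^2.
d/dx[D^2] = 2(x + 3) + 2·4·(4x + 6) = 0 ⇒ x = -27/17.
Then y = -108/17 and the distance is √(36/17) ≈ 1.4552.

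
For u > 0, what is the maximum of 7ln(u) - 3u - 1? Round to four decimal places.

h'(u) = 7/u − 3 = 0 gives u = 7/3.
h''(u) = -7/u², which is negative for u > 0, so this is a local maximum.
h(7/3) = 7·ln(7/3) - 7 - 1 ≈ -2.0689.

-2.0689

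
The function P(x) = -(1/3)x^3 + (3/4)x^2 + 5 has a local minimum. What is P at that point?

P'(x) = -x^2 + (3/2)x = 0 at x = 0, 3/2.
Second-derivative test with P''(x) = -2x + 3/2: P''(0) = 3/2 > 0 ⇒ local minimum; P''(3/2) = -3/2 < 0 ⇒ local maximum.
The local minimum is P(0) = 5.

5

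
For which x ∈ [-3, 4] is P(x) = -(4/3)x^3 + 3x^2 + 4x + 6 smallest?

4

P'(x) = -4x^2 + 6x + 4, which vanishes at x = -1/2 and x = 2.
Candidates: P(-3) = 57; P(-1/2) = 59/12; P(2) = 46/3; P(4) = -46/3.
Hence the absolute minimum is -46/3 at x = 4.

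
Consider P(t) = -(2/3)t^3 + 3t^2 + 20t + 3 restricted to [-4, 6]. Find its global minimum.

P'(t) = -2t^2 + 6t + 20, which vanishes at t = -2 and t = 5.
Evaluating at the critical points and endpoints: P(-4) = 41/3; P(-2) = -59/3; P(5) = 284/3; P(6) = 87.
So the minimum is P(-2) = -59/3.

-59/3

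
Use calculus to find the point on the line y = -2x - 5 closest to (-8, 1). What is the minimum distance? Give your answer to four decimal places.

Minimize D(x)^2 = (x + 8)^2 + (-2x - 6)^2.
d/dx[D^2] = 2(x + 8) + 2·(-2)·(-2x - 6) = 0 ⇒ x = -4.
Then y = 3 and the distance is √(20) ≈ 4.4721.

4.4721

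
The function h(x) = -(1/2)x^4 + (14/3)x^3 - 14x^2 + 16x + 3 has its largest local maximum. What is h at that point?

h'(x) = -2x^3 + 14x^2 - 28x + 16 = 0 at x = 1, 2, 4.
h''(x) = -6x^2 + 28x - 28. h''(1) = -6 < 0 ⇒ local maximum; h''(2) = 4 > 0 ⇒ local minimum; h''(4) = -12 < 0 ⇒ local maximum.
Thus h has its largest local maximum at x = 4, with value 41/3.

41/3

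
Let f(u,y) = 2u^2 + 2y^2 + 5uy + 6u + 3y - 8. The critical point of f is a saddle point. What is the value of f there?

∂f/∂u = 4u + 5y + 6 = 0 and ∂f/∂y = 5u + 4y + 3 = 0, so (u, y) = (1, -2).
The Hessian has f_{uu} = 4, f_{yy} = 4, f_{uy} = 5, giving D = -9 < 0, so the point is a saddle point.
f(1, -2) = -8.

-8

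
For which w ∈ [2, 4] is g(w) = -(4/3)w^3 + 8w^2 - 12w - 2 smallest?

Differentiating, g'(w) = -4w^2 + 16w - 12; whose only zero in [2, 4] is w = 3.
Evaluating at the critical points and endpoints: g(2) = -14/3,  g(3) = -2,  g(4) = -22/3.
Hence the absolute minimum is -22/3 at w = 4.

4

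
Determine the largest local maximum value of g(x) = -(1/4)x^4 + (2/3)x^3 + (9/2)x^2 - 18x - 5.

g'(x) = -x^3 + 2x^2 + 9x - 18. Setting g'(x) = 0 gives x ∈ {-3, 2, 3}.
g''(x) = -3x^2 + 4x + 9. g''(-3) = -30 < 0 ⇒ local maximum; g''(2) = 5 > 0 ⇒ local minimum; g''(3) = -6 < 0 ⇒ local maximum.
Thus g has its largest local maximum at x = -3, with value 205/4.

205/4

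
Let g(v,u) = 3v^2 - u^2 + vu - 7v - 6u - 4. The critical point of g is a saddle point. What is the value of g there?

∂g/∂v = 6v + u - 7 = 0 and ∂g/∂u = v - 2u - 6 = 0, so (v, u) = (20/13, -29/13).
The Hessian has g_{vv} = 6, g_{uu} = -2, g_{vu} = 1, giving D = -13 < 0, so the point is a saddle point.
g(20/13, -29/13) = -35/13.

-35/13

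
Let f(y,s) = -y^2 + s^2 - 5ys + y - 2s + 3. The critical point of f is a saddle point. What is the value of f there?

74/29

∂f/∂y = -2y - 5s + 1 = 0 and ∂f/∂s = -5y + 2s - 2 = 0, so (y, s) = (-8/29, 9/29).
The Hessian has f_{yy} = -2, f_{ss} = 2, f_{ys} = -5, giving D = -29 < 0, so the point is a saddle point.
f(-8/29, 9/29) = 74/29.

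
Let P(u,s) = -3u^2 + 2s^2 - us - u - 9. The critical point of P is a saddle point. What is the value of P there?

∂P/∂u = -6u - s - 1 = 0 and ∂P/∂s = -u + 4s = 0, so (u, s) = (-4/25, -1/25).
The Hessian has P_{uu} = -6, P_{ss} = 4, P_{us} = -1, giving D = -25 < 0, so the point is a saddle point.
P(-4/25, -1/25) = -223/25.

-223/25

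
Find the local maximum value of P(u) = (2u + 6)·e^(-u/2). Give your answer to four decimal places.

6.5949

P'(u) = 2·e^(-u/2) + (2u + 6)·(-1/2)·e^(-u/2) = (-u - 1)·e^(-u/2). Since e^(-u/2) > 0, the only critical point is u = -1.
P''(-1) has the same sign as -1 < 0, so this is a local maximum.
P(-1) = (4)·e^(1/2) ≈ 6.5949.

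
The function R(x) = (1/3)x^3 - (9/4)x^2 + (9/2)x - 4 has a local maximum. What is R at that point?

R'(x) = x^2 - (9/2)x + 9/2. Setting R'(x) = 0 gives x ∈ {3/2, 3}.
R''(x) = 2x - 9/2. R''(3/2) = -3/2 < 0 ⇒ local maximum; R''(3) = 3/2 > 0 ⇒ local minimum.
So the local maximum value is R(3/2) = -19/16.

-19/16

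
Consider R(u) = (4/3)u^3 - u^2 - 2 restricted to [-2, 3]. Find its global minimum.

-50/3

The derivative is 4u^2 - 2u, which vanishes at u = 0 and u = 1/2.
Compare values at every candidate in [-2, 3]: R(-2) = -50/3,  R(0) = -2,  R(1/2) = -25/12,  R(3) = 25.
Hence the absolute minimum is -50/3 at u = -2.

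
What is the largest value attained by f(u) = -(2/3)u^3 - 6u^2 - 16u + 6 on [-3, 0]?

f'(u) = -2u^2 - 12u - 16, whose only zero in [-3, 0] is u = -2.
Compare values at every candidate in [-3, 0]: f(-3) = 18,  f(-2) = 58/3,  f(0) = 6.
The maximum over the interval is 58/3, attained at u = -2.

58/3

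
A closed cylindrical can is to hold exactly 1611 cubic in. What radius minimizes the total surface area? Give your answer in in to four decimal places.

With radius r and height h, πr²h = 1611 so h = 1611/(πr²), and S(r) = 2πr² + 2πrh = 2πr² + 2·1611/r.
S'(r) = 4πr − 2·1611/r² = 0 ⇒ r³ = 1611/(2π), so r ≈ 6.3529 and h = 2r ≈ 12.7058.
S''(r) = 4π + 4·1611/r³ > 0, so this is the minimum; S ≈ 760.7552.

6.3529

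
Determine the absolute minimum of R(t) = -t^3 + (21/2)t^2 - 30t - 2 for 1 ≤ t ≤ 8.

R'(t) = -3t^2 + 21t - 30, which vanishes at t = 2 and t = 5.
Evaluating at the critical points and endpoints: R(1) = -45/2, R(2) = -28, R(5) = -29/2, R(8) = -82.
So the minimum is R(8) = -82.

-82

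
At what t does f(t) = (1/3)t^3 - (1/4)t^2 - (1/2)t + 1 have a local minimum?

f'(t) = t^2 - (1/2)t - 1/2. Setting f'(t) = 0 gives t ∈ {-1/2, 1}.
Second-derivative test with f''(t) = 2t - 1/2: f''(-1/2) = -3/2 < 0 ⇒ local maximum; f''(1) = 3/2 > 0 ⇒ local minimum.
So the local minimum value is f(1) = 7/12.

1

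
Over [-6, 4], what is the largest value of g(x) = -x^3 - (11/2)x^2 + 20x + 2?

446/27

Differentiating, g'(x) = -3x^2 - 11x + 20; which vanishes at x = -5 and x = 4/3.
Evaluating at the critical points and endpoints: g(-6) = -100; g(-5) = -221/2; g(4/3) = 446/27; g(4) = -70.
So the maximum is g(4/3) = 446/27.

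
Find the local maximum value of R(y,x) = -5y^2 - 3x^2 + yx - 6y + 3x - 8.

∂R/∂y = -10y + x - 6 = 0 and ∂R/∂x = y - 6x + 3 = 0, so (y, x) = (-33/59, 24/59).
The Hessian has R_{yy} = -10, R_{xx} = -6, R_{yx} = 1, giving D = 59 > 0 with R_{yy} < 0, so the point is a local maximum.
R(-33/59, 24/59) = -337/59.

-337/59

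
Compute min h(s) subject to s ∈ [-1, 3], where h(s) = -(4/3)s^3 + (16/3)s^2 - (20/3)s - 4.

-12

Differentiating, h'(s) = -4s^2 + (32/3)s - 20/3; which vanishes at s = 1 and s = 5/3.
Evaluating at the critical points and endpoints: h(-1) = 28/3,  h(1) = -20/3,  h(5/3) = -524/81,  h(3) = -12.
So the minimum is h(3) = -12.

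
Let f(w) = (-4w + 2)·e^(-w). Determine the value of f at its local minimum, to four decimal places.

-0.8925

f'(w) = (-4)·e^(-w) + (-4w + 2)·(-1)·e^(-w) = (4w - 6)·e^(-w). Since e^(-w) > 0, the only critical point is w = 3/2.
f''(3/2) has the same sign as 4 > 0, so this is a local minimum.
f(3/2) = (-4)·e^(-3/2) ≈ -0.8925.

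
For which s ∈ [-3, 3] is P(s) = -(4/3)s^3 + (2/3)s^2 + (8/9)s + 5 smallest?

3

P'(s) = -4s^2 + (4/3)s + 8/9, which vanishes at s = -1/3 and s = 2/3.
Evaluating at the critical points and endpoints: P(-3) = 133/3,  P(-1/3) = 391/81,  P(2/3) = 445/81,  P(3) = -67/3.
So the minimum is P(3) = -67/3.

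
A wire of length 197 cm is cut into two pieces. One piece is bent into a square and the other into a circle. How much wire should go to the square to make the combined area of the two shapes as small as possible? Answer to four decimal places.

Let x be the length used for the square. Square side x/4; circle radius (197−x)/(2π).
A(x) = (x/4)² + π·((197−x)/(2π))² = x²/16 + (197−x)²/(4π) for 0 ≤ x ≤ 197. A'(x) = x/8 − (197−x)/(2π) = 0 gives x = 4·197/(π+4) ≈ 110.3395.
A'' = 1/8 + 1/(2π) > 0, so this gives the minimum combined area; x ≈ 110.3395 cm to the square.

110.3395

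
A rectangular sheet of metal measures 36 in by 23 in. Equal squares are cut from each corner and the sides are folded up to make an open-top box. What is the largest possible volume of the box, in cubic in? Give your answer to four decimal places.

1701.3178

With cut size x, the volume is V(x) = x(36 − 2x)(23 − 2x) for 0 < x < 11.5.
V'(x) = 12x^2 − 236x + 828. Setting V'(x) = 0 gives x ≈ 4.5708 (the root in (0, 11.5)).
V''(x) = 24x − 236 is negative there, so this is the maximum; V ≈ 1701.3178.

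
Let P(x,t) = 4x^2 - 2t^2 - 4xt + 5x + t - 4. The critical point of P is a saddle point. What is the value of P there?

∂P/∂x = 8x - 4t + 5 = 0 and ∂P/∂t = -4x - 4t + 1 = 0, so (x, t) = (-1/3, 7/12).
The Hessian has P_{xx} = 8, P_{tt} = -4, P_{xt} = -4, giving D = -48 < 0, so the point is a saddle point.
P(-1/3, 7/12) = -109/24.

-109/24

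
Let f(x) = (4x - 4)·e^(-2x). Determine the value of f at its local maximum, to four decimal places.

Differentiating with the product rule gives f'(x) = (-8x + 12)·e^(-2x). Since e^(-2x) > 0, the only critical point is x = 3/2.
f''(3/2) has the same sign as -8 < 0, so this is a local maximum.
f(3/2) = (2)·e^(-3) ≈ 0.0996.

0.0996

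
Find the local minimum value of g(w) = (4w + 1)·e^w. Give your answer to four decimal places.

-1.1460

Differentiating with the product rule gives g'(w) = (4w + 5)·e^w. Since e^w > 0, the only critical point is w = -5/4.
g''(-5/4) has the same sign as 4 > 0, so this is a local minimum.
g(-5/4) = (-4)·e^(-5/4) ≈ -1.1460.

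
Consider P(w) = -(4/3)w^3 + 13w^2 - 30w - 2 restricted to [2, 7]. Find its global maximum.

P'(w) = -4w^2 + 26w - 30, whose only zero in [2, 7] is w = 5.
Candidates: P(2) = -62/3; P(5) = 19/3; P(7) = -97/3.
The maximum over the interval is 19/3, attained at w = 5.

19/3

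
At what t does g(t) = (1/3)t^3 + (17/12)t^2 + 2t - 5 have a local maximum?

-3/2

Critical points: g'(t) = t^2 + (17/6)t + 2 vanishes at t = -3/2, -4/3.
Second-derivative test with g''(t) = 2t + 17/6: g''(-3/2) = -1/6 < 0 ⇒ local maximum; g''(-4/3) = 1/6 > 0 ⇒ local minimum.
The local maximum is g(-3/2) = -95/16.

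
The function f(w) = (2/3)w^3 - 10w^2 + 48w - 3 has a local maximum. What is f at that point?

f'(w) = 2w^2 - 20w + 48 = 0 at w = 4, 6.
Second-derivative test with f''(w) = 4w - 20: f''(4) = -4 < 0 ⇒ local maximum; f''(6) = 4 > 0 ⇒ local minimum.
The local maximum is f(4) = 215/3.

215/3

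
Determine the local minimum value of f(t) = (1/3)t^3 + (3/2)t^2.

0

Critical points: f'(t) = t^2 + 3t vanishes at t = -3, 0.
f''(t) = 2t + 3. f''(-3) = -3 < 0 ⇒ local maximum; f''(0) = 3 > 0 ⇒ local minimum.
So the local minimum value is f(0) = 0.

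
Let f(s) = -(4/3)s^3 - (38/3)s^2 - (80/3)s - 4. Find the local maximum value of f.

Critical points: f'(s) = -4s^2 - (76/3)s - 80/3 vanishes at s = -5, -4/3.
Since f''(s) = -8s - 76/3, we get f''(-5) = 44/3 > 0 ⇒ local minimum; f''(-4/3) = -44/3 < 0 ⇒ local maximum.
Thus f has its local maximum at s = -4/3, with value 988/81.

988/81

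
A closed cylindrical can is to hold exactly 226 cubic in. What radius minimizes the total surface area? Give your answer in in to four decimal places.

3.3010

With radius r and height h, πr²h = 226 so h = 226/(πr²), and S(r) = 2πr² + 2πrh = 2πr² + 2·226/r.
S'(r) = 4πr − 2·226/r² = 0 ⇒ r³ = 226/(2π), so r ≈ 3.3010 and h = 2r ≈ 6.6020.
S''(r) = 4π + 4·226/r³ > 0, so this is the minimum; S ≈ 205.3936.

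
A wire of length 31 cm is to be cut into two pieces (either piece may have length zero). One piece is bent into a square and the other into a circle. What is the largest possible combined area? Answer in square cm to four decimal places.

76.4740

Let x be the length used for the square. Square side x/4; circle radius (31−x)/(2π).
A(x) = (x/4)² + π·((31−x)/(2π))² = x²/16 + (31−x)²/(4π) for 0 ≤ x ≤ 31. A'(x) = x/8 − (31−x)/(2π) = 0 gives x = 4·31/(π+4) ≈ 17.3631.
A'' > 0, so the interior critical point is a minimum; the maximum is at an endpoint. A(0) = 76.4740 and A(31) = 60.0625, so the largest area is 76.4740.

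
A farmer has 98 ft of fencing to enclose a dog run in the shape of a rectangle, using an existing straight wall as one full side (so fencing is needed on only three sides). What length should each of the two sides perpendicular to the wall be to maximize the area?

49/2

Let the sides perpendicular to the wall have length x and the parallel side y, so 2x + y = 98 and the area is A = xy = x(98 − 2x).
A'(x) = 98 − 4x = 0 gives x = 49/2, and A''(x) = −4 < 0 confirms a maximum.
Then y = 98 − 2·49/2 = 49 and A = 2401/2.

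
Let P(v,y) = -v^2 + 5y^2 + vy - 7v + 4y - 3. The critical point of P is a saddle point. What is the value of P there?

194/21

∂P/∂v = -2v + y - 7 = 0 and ∂P/∂y = v + 10y + 4 = 0, so (v, y) = (-74/21, -1/21).
The Hessian has P_{vv} = -2, P_{yy} = 10, P_{vy} = 1, giving D = -21 < 0, so the point is a saddle point.
P(-74/21, -1/21) = 194/21.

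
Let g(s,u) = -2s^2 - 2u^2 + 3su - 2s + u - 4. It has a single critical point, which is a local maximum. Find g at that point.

∂g/∂s = -4s + 3u - 2 = 0 and ∂g/∂u = 3s - 4u + 1 = 0, so (s, u) = (-5/7, -2/7).
The Hessian has g_{ss} = -4, g_{uu} = -4, g_{su} = 3, giving D = 7 > 0 with g_{ss} < 0, so the point is a local maximum.
g(-5/7, -2/7) = -24/7.

-24/7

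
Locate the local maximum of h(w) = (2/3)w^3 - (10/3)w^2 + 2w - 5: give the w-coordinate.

1/3

Critical points: h'(w) = 2w^2 - (20/3)w + 2 vanishes at w = 1/3, 3.
Second-derivative test with h''(w) = 4w - 20/3: h''(1/3) = -16/3 < 0 ⇒ local maximum; h''(3) = 16/3 > 0 ⇒ local minimum.
The local maximum is h(1/3) = -379/81.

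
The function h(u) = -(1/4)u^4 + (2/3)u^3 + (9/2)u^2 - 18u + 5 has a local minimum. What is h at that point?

h'(u) = -u^3 + 2u^2 + 9u - 18. Setting h'(u) = 0 gives u ∈ {-3, 2, 3}.
Since h''(u) = -3u^2 + 4u + 9, we get h''(-3) = -30 < 0 ⇒ local maximum; h''(2) = 5 > 0 ⇒ local minimum; h''(3) = -6 < 0 ⇒ local maximum.
Thus h has its local minimum at u = 2, with value -35/3.

-35/3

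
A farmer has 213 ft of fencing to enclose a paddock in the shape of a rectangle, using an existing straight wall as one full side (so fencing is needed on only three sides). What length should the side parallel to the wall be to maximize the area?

213/2

Let the sides perpendicular to the wall have length x and the parallel side y, so 2x + y = 213 and the area is A = xy = x(213 − 2x).
A'(x) = 213 − 4x = 0 gives x = 213/4, and A''(x) = −4 < 0 confirms a maximum.
Then y = 213 − 2·213/4 = 213/2 and A = 45369/8.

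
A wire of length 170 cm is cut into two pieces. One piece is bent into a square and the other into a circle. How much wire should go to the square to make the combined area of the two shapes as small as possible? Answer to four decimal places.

95.2169

Let x be the length used for the square. Square side x/4; circle radius (170−x)/(2π).
A(x) = (x/4)² + π·((170−x)/(2π))² = x²/16 + (170−x)²/(4π) for 0 ≤ x ≤ 170. A'(x) = x/8 − (170−x)/(2π) = 0 gives x = 4·170/(π+4) ≈ 95.2169.
A'' = 1/8 + 1/(2π) > 0, so this gives the minimum combined area; x ≈ 95.2169 cm to the square.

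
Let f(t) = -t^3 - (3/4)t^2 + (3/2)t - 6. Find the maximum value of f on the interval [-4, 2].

40

Differentiating, f'(t) = -3t^2 - (3/2)t + 3/2; which vanishes at t = -1 and t = 1/2.
Compare values at every candidate in [-4, 2]: f(-4) = 40, f(-1) = -29/4, f(1/2) = -89/16, f(2) = -14.
The maximum over the interval is 40, attained at t = -4.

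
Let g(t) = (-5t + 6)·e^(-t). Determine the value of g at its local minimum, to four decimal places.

Differentiating with the product rule gives g'(t) = (5t - 11)·e^(-t). Since e^(-t) > 0, the only critical point is t = 11/5.
g''(11/5) has the same sign as 5 > 0, so this is a local minimum.
g(11/5) = (-5)·e^(-11/5) ≈ -0.5540.

-0.5540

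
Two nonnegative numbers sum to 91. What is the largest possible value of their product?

With x + y = 91, the product is P(x) = x(91 − x).
P'(x) = 91 − 2x = 0 gives x = 91/2; P'' = −2 < 0, so this is the maximum.
P = 91/2·91/2 = 8281/4.

8281/4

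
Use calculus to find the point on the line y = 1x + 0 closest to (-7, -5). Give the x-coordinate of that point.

Minimize D(x)^2 = (x + 7)^2 + (x + 5)^2.
d/dx[D^2] = 2(x + 7) + 2·1·(x + 5) = 0 ⇒ x = -6.
Then y = -6 and the distance is √(2) ≈ 1.4142.

-6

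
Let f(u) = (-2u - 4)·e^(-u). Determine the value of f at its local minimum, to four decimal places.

-5.4366

Differentiating with the product rule gives f'(u) = (2u + 2)·e^(-u). Since e^(-u) > 0, the only critical point is u = -1.
f''(-1) has the same sign as 2 > 0, so this is a local minimum.
f(-1) = (-2)·e^(1) ≈ -5.4366.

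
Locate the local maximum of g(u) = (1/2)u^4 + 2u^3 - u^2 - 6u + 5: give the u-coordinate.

-1

Critical points: g'(u) = 2u^3 + 6u^2 - 2u - 6 vanishes at u = -3, -1, 1.
Second-derivative test with g''(u) = 6u^2 + 12u - 2: g''(-3) = 16 > 0 ⇒ local minimum; g''(-1) = -8 < 0 ⇒ local maximum; g''(1) = 16 > 0 ⇒ local minimum.
Thus g has its local maximum at u = -1, with value 17/2.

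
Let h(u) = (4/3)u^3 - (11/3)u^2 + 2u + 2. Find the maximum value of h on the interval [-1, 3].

Differentiating, h'(u) = 4u^2 - (22/3)u + 2; which vanishes at u = 1/3 and u = 3/2.
Evaluating at the critical points and endpoints: h(-1) = -5; h(1/3) = 187/81; h(3/2) = 5/4; h(3) = 11.
Hence the absolute maximum is 11 at u = 3.

11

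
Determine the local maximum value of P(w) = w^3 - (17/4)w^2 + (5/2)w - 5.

P'(w) = 3w^2 - (17/2)w + 5/2. Setting P'(w) = 0 gives w ∈ {1/3, 5/2}.
Second-derivative test with P''(w) = 6w - 17/2: P''(1/3) = -13/2 < 0 ⇒ local maximum; P''(5/2) = 13/2 > 0 ⇒ local minimum.
Thus P has its local maximum at w = 1/3, with value -497/108.

-497/108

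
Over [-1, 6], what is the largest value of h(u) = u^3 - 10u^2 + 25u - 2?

446/27

Differentiating, h'(u) = 3u^2 - 20u + 25; which vanishes at u = 5/3 and u = 5.
Candidates: h(-1) = -38,  h(5/3) = 446/27,  h(5) = -2,  h(6) = 4.
The maximum over the interval is 446/27, attained at u = 5/3.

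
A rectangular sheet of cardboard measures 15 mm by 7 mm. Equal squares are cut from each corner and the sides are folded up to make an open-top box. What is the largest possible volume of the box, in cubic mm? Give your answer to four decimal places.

72.0000

With cut size x, the volume is V(x) = x(15 − 2x)(7 − 2x) for 0 < x < 3.5.
V'(x) = 12x^2 − 88x + 105. Setting V'(x) = 0 gives x ≈ 1.5000 (the root in (0, 3.5)).
V''(x) = 24x − 88 is negative there, so this is the maximum; V ≈ 72.0000.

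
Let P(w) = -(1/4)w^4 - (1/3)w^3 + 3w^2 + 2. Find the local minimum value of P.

2

Critical points: P'(w) = -w^3 - w^2 + 6w vanishes at w = -3, 0, 2.
Since P''(w) = -3w^2 - 2w + 6, we get P''(-3) = -15 < 0 ⇒ local maximum; P''(0) = 6 > 0 ⇒ local minimum; P''(2) = -10 < 0 ⇒ local maximum.
So the local minimum value is P(0) = 2.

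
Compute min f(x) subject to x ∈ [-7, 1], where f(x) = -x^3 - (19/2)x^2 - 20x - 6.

-73/2

Differentiating, f'(x) = -3x^2 - 19x - 20; which vanishes at x = -5 and x = -4/3.
Evaluating at the critical points and endpoints: f(-7) = 23/2, f(-5) = -37/2, f(-4/3) = 166/27, f(1) = -73/2.
Hence the absolute minimum is -73/2 at x = 1.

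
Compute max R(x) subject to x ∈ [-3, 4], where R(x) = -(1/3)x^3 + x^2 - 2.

R'(x) = -x^2 + 2x, which vanishes at x = 0 and x = 2.
Evaluating at the critical points and endpoints: R(-3) = 16,  R(0) = -2,  R(2) = -2/3,  R(4) = -22/3.
Hence the absolute maximum is 16 at x = -3.

16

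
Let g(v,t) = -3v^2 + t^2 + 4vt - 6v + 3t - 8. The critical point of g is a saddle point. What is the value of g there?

∂g/∂v = -6v + 4t - 6 = 0 and ∂g/∂t = 4v + 2t + 3 = 0, so (v, t) = (-6/7, 3/14).
The Hessian has g_{vv} = -6, g_{tt} = 2, g_{vt} = 4, giving D = -28 < 0, so the point is a saddle point.
g(-6/7, 3/14) = -143/28.

-143/28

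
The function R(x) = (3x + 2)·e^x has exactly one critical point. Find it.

R'(x) = 3·e^x + (3x + 2)·1·e^x = (3x + 5)·e^x. Since e^x > 0, the only critical point is x = -5/3.
R''(-5/3) has the same sign as 3 > 0, so this is a local minimum.
R(-5/3) = (-3)·e^(-5/3) ≈ -0.5666.

-5/3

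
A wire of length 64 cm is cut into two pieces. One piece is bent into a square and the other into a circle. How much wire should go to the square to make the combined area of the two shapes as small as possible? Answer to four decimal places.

35.8463

Let x be the length used for the square. Square side x/4; circle radius (64−x)/(2π).
A(x) = (x/4)² + π·((64−x)/(2π))² = x²/16 + (64−x)²/(4π) for 0 ≤ x ≤ 64. A'(x) = x/8 − (64−x)/(2π) = 0 gives x = 4·64/(π+4) ≈ 35.8463.
A'' = 1/8 + 1/(2π) > 0, so this gives the minimum combined area; x ≈ 35.8463 cm to the square.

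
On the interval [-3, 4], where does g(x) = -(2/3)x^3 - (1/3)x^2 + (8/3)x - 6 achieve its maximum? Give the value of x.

g'(x) = -2x^2 - (2/3)x + 8/3, which vanishes at x = -4/3 and x = 1.
Compare values at every candidate in [-3, 4]: g(-3) = 1, g(-4/3) = -694/81, g(1) = -13/3, g(4) = -130/3.
The maximum over the interval is 1, attained at x = -3.

-3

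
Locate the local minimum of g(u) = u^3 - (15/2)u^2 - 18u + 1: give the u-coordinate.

Critical points: g'(u) = 3u^2 - 15u - 18 vanishes at u = -1, 6.
Second-derivative test with g''(u) = 6u - 15: g''(-1) = -21 < 0 ⇒ local maximum; g''(6) = 21 > 0 ⇒ local minimum.
The local minimum is g(6) = -161.

6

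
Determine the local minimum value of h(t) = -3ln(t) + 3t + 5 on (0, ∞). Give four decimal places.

h'(t) = -3/t + 3 = 0 gives t = 1.
h''(t) = 3/t², which is positive for t > 0, so this is a local minimum.
h(1) = -3·ln(1) + 3 + 5 ≈ 8.0000.

8.0000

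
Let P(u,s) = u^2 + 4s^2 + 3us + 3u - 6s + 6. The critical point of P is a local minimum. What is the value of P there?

-12

∂P/∂u = 2u + 3s + 3 = 0 and ∂P/∂s = 3u + 8s - 6 = 0, so (u, s) = (-6, 3).
The Hessian has P_{uu} = 2, P_{ss} = 8, P_{us} = 3, giving D = 7 > 0 with P_{uu} > 0, so the point is a local minimum.
P(-6, 3) = -12.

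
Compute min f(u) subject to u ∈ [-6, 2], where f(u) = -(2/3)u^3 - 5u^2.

-125/3

f'(u) = -2u^2 - 10u, which vanishes at u = -5 and u = 0.
Candidates: f(-6) = -36, f(-5) = -125/3, f(0) = 0, f(2) = -76/3.
The minimum over the interval is -125/3, attained at u = -5.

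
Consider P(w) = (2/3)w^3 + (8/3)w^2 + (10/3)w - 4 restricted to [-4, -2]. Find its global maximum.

-16/3

P'(w) = 2w^2 + (16/3)w + 10/3, which has no zeros in [-4, -2].
Evaluating at the critical points and endpoints: P(-4) = -52/3,  P(-2) = -16/3.
The maximum over the interval is -16/3, attained at w = -2.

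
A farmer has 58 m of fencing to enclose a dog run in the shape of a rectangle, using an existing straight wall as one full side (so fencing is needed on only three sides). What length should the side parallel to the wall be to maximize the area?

29

Let the sides perpendicular to the wall have length x and the parallel side y, so 2x + y = 58 and the area is A = xy = x(58 − 2x).
A'(x) = 58 − 4x = 0 gives x = 29/2, and A''(x) = −4 < 0 confirms a maximum.
Then y = 58 − 2·29/2 = 29 and A = 841/2.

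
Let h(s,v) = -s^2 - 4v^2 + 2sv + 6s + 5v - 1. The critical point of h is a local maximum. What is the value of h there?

∂h/∂s = -2s + 2v + 6 = 0 and ∂h/∂v = 2s - 8v + 5 = 0, so (s, v) = (29/6, 11/6).
The Hessian has h_{ss} = -2, h_{vv} = -8, h_{sv} = 2, giving D = 12 > 0 with h_{ss} < 0, so the point is a local maximum.
h(29/6, 11/6) = 217/12.

217/12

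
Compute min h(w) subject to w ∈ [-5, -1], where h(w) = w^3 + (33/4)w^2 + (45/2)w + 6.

-101/4

Differentiating, h'(w) = 3w^2 + (33/2)w + 45/2; which vanishes at w = -3 and w = -5/2.
Evaluating at the critical points and endpoints: h(-5) = -101/4, h(-3) = -57/4, h(-5/2) = -229/16, h(-1) = -37/4.
So the minimum is h(-5) = -101/4.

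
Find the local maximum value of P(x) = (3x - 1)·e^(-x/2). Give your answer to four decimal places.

1.8684

By the product rule, P'(x) = (-(3/2)x + 7/2)·e^(-x/2). Since e^(-x/2) > 0, the only critical point is x = 7/3.
P''(7/3) has the same sign as -3/2 < 0, so this is a local maximum.
P(7/3) = (6)·e^(-7/6) ≈ 1.8684.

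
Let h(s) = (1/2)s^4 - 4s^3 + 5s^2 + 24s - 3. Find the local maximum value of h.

93/2

Critical points: h'(s) = 2s^3 - 12s^2 + 10s + 24 vanishes at s = -1, 3, 4.
Second-derivative test with h''(s) = 6s^2 - 24s + 10: h''(-1) = 40 > 0 ⇒ local minimum; h''(3) = -8 < 0 ⇒ local maximum; h''(4) = 10 > 0 ⇒ local minimum.
The local maximum is h(3) = 93/2.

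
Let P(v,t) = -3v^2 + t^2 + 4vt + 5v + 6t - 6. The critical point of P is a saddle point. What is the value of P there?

-53/4

∂P/∂v = -6v + 4t + 5 = 0 and ∂P/∂t = 4v + 2t + 6 = 0, so (v, t) = (-1/2, -2).
The Hessian has P_{vv} = -6, P_{tt} = 2, P_{vt} = 4, giving D = -28 < 0, so the point is a saddle point.
P(-1/2, -2) = -53/4.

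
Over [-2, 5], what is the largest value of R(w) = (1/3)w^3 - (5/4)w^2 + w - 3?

Differentiating, R'(w) = w^2 - (5/2)w + 1; which vanishes at w = 1/2 and w = 2.
Compare values at every candidate in [-2, 5]: R(-2) = -38/3; R(1/2) = -133/48; R(2) = -10/3; R(5) = 149/12.
The maximum over the interval is 149/12, attained at w = 5.

149/12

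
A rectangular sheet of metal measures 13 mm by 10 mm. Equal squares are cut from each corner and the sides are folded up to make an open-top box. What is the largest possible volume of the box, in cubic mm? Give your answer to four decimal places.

With cut size x, the volume is V(x) = x(13 − 2x)(10 − 2x) for 0 < x < 5.
V'(x) = 12x^2 − 92x + 130. Setting V'(x) = 0 gives x ≈ 1.8684 (the root in (0, 5)).
V''(x) = 24x − 92 is negative there, so this is the maximum; V ≈ 108.3995.

108.3995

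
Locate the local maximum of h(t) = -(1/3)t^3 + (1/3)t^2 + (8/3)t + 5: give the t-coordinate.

2

h'(t) = -t^2 + (2/3)t + 8/3 = 0 at t = -4/3, 2.
Since h''(t) = -2t + 2/3, we get h''(-4/3) = 10/3 > 0 ⇒ local minimum; h''(2) = -10/3 < 0 ⇒ local maximum.
So the local maximum value is h(2) = 9.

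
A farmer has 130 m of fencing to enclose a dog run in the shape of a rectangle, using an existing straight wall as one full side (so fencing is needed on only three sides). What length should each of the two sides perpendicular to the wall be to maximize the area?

65/2

Let the sides perpendicular to the wall have length x and the parallel side y, so 2x + y = 130 and the area is A = xy = x(130 − 2x).
A'(x) = 130 − 4x = 0 gives x = 65/2, and A''(x) = −4 < 0 confirms a maximum.
Then y = 130 − 2·65/2 = 65 and A = 4225/2.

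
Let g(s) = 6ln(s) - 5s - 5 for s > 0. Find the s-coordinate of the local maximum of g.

g'(s) = 6/s − 5 = 0 gives s = 6/5.
g''(s) = -6/s², which is negative for s > 0, so this is a local maximum.
g(6/5) = 6·ln(6/5) - 6 - 5 ≈ -9.9061.

6/5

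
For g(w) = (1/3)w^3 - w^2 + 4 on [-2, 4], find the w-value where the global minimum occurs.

The derivative is w^2 - 2w, which vanishes at w = 0 and w = 2.
Compare values at every candidate in [-2, 4]: g(-2) = -8/3; g(0) = 4; g(2) = 8/3; g(4) = 28/3.
The minimum over the interval is -8/3, attained at w = -2.

-2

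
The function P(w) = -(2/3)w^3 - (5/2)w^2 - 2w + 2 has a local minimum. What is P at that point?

P'(w) = -2w^2 - 5w - 2 = 0 at w = -2, -1/2.
Second-derivative test with P''(w) = -4w - 5: P''(-2) = 3 > 0 ⇒ local minimum; P''(-1/2) = -3 < 0 ⇒ local maximum.
The local minimum is P(-2) = 4/3.

4/3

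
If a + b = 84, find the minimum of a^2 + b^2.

With a + b = 84, a^2 + b^2 = a^2 + (84 − a)^2.
The derivative 2a − 2(84 − a) = 4a − 168 vanishes at a = 42; second derivative 4 > 0, a minimum.
The minimum is 2·(42)^2 = 3528.

3528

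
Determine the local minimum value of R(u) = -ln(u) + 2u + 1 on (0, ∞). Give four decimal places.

2.6931

R'(u) = -1/u + 2 = 0 gives u = 1/2.
R''(u) = 1/u², which is positive for u > 0, so this is a local minimum.
R(1/2) = -1·ln(1/2) + 1 + 1 ≈ 2.6931.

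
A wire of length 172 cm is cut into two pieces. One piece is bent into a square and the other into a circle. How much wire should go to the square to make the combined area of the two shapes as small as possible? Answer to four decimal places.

Let x be the length used for the square. Square side x/4; circle radius (172−x)/(2π).
A(x) = (x/4)² + π·((172−x)/(2π))² = x²/16 + (172−x)²/(4π) for 0 ≤ x ≤ 172. A'(x) = x/8 − (172−x)/(2π) = 0 gives x = 4·172/(π+4) ≈ 96.3371.
A'' = 1/8 + 1/(2π) > 0, so this gives the minimum combined area; x ≈ 96.3371 cm to the square.

96.3371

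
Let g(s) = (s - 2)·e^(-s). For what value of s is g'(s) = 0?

Differentiating with the product rule gives g'(s) = (-s + 3)·e^(-s). Since e^(-s) > 0, the only critical point is s = 3.
g''(3) has the same sign as -1 < 0, so this is a local maximum.
g(3) = (1)·e^(-3) ≈ 0.0498.

3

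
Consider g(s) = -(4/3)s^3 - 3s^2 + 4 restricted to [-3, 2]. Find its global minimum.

Differentiating, g'(s) = -4s^2 - 6s; which vanishes at s = -3/2 and s = 0.
Candidates: g(-3) = 13, g(-3/2) = 7/4, g(0) = 4, g(2) = -56/3.
So the minimum is g(2) = -56/3.

-56/3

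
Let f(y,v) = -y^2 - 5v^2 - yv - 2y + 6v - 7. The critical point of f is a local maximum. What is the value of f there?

-65/19

∂f/∂y = -2y - v - 2 = 0 and ∂f/∂v = -y - 10v + 6 = 0, so (y, v) = (-26/19, 14/19).
The Hessian has f_{yy} = -2, f_{vv} = -10, f_{yv} = -1, giving D = 19 > 0 with f_{yy} < 0, so the point is a local maximum.
f(-26/19, 14/19) = -65/19.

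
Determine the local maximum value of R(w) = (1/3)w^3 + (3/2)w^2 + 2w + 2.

Critical points: R'(w) = w^2 + 3w + 2 vanishes at w = -2, -1.
R''(w) = 2w + 3. R''(-2) = -1 < 0 ⇒ local maximum; R''(-1) = 1 > 0 ⇒ local minimum.
So the local maximum value is R(-2) = 4/3.

4/3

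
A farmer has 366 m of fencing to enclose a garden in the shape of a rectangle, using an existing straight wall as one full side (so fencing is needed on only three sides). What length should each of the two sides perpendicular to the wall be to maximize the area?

Let the sides perpendicular to the wall have length x and the parallel side y, so 2x + y = 366 and the area is A = xy = x(366 − 2x).
A'(x) = 366 − 4x = 0 gives x = 183/2, and A''(x) = −4 < 0 confirms a maximum.
Then y = 366 − 2·183/2 = 183 and A = 33489/2.

183/2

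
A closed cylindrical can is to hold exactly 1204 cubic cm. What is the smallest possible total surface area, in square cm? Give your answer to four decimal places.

With radius r and height h, πr²h = 1204 so h = 1204/(πr²), and S(r) = 2πr² + 2πrh = 2πr² + 2·1204/r.
S'(r) = 4πr − 2·1204/r² = 0 ⇒ r³ = 1204/(2π), so r ≈ 5.7652 and h = 2r ≈ 11.5304.
S''(r) = 4π + 4·1204/r³ > 0, so this is the minimum; S ≈ 626.5161.

626.5161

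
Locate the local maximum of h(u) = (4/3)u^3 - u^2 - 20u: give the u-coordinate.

h'(u) = 4u^2 - 2u - 20. Setting h'(u) = 0 gives u ∈ {-2, 5/2}.
Second-derivative test with h''(u) = 8u - 2: h''(-2) = -18 < 0 ⇒ local maximum; h''(5/2) = 18 > 0 ⇒ local minimum.
The local maximum is h(-2) = 76/3.

-2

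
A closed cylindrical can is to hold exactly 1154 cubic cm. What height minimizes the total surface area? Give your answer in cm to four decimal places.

With radius r and height h, πr²h = 1154 so h = 1154/(πr²), and S(r) = 2πr² + 2πrh = 2πr² + 2·1154/r.
S'(r) = 4πr − 2·1154/r² = 0 ⇒ r³ = 1154/(2π), so r ≈ 5.6843 and h = 2r ≈ 11.3686.
S''(r) = 4π + 4·1154/r³ > 0, so this is the minimum; S ≈ 609.0483.

11.3686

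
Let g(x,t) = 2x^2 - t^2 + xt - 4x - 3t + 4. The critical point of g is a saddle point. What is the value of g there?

∂g/∂x = 4x + t - 4 = 0 and ∂g/∂t = x - 2t - 3 = 0, so (x, t) = (11/9, -8/9).
The Hessian has g_{xx} = 4, g_{tt} = -2, g_{xt} = 1, giving D = -9 < 0, so the point is a saddle point.
g(11/9, -8/9) = 26/9.

26/9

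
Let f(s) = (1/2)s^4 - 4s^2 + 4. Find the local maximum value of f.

4

f'(s) = 2s^3 - 8s. Setting f'(s) = 0 gives s ∈ {-2, 0, 2}.
Since f''(s) = 6s^2 - 8, we get f''(-2) = 16 > 0 ⇒ local minimum; f''(0) = -8 < 0 ⇒ local maximum; f''(2) = 16 > 0 ⇒ local minimum.
The local maximum is f(0) = 4.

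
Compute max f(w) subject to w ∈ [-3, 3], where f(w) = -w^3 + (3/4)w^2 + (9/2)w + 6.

The derivative is -3w^2 + (3/2)w + 9/2, which vanishes at w = -1 and w = 3/2.
Candidates: f(-3) = 105/4; f(-1) = 13/4; f(3/2) = 177/16; f(3) = -3/4.
So the maximum is f(-3) = 105/4.

105/4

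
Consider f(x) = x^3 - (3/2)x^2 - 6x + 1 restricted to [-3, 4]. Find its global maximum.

f'(x) = 3x^2 - 3x - 6, which vanishes at x = -1 and x = 2.
Evaluating at the critical points and endpoints: f(-3) = -43/2,  f(-1) = 9/2,  f(2) = -9,  f(4) = 17.
So the maximum is f(4) = 17.

17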